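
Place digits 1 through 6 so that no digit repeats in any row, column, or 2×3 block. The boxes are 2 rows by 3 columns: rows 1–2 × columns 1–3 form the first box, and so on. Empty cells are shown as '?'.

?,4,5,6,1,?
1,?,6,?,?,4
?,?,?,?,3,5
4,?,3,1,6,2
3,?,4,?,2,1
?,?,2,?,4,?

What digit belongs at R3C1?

6

R1C1 = 2: row 1 has {1,4,5,6}; col 1 has {1,3,4}; box has {1,4,5,6} → only 2 remains.
R1C6 = 3: row 1 has {1,2,4,5,6}; col 6 has {1,2,4,5}; box has {1,4,6} → only 3 remains.
R2C2 = 3: row 2 has {1,4,6}; col 2 has {4}; box has {1,2,4,5,6} → only 3 remains.
R2C5 = 5: row 2 has {1,3,4,6}; col 5 has {1,2,3,4,6}; box has {1,3,4,6} → only 5 remains.
R3C1 = 6: row 3 has {3,5}; col 1 has {1,2,3,4}; box has {3,4} → only 6 remains.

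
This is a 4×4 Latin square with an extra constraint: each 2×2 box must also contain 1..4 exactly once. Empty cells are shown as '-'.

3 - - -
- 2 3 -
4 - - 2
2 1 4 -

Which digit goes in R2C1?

1

R1C2 = 4 (sole candidate).
R1C4 = 1 (sole candidate).
R2C1 = 1: row 2 has {2,3}; col 1 has {2,3,4}; box has {2,3,4} → only 1 remains.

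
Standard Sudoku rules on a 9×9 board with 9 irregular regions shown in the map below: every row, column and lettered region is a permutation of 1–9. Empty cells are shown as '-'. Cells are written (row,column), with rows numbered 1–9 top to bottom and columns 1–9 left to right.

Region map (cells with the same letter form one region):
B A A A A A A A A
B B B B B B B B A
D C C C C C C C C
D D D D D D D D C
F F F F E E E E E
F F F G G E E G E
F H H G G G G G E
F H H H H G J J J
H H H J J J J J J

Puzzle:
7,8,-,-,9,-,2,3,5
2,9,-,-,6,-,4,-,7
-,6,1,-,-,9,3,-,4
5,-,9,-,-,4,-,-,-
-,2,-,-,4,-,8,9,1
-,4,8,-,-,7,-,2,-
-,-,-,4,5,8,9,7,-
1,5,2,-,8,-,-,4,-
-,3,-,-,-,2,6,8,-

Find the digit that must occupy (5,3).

5

(3,1) = 8 (sole candidate).
(3,8) = 5 (sole candidate).
(6,7) = 5 (sole candidate).
(7,2) = 1 (sole candidate).
(7,3) = 6 (sole candidate).
(8,7) = 7 (sole candidate).
(9,5) = 1 (sole candidate).
(9,9) = 9 (sole candidate).
(1,3) = 4 (sole candidate).
(2,8) = 1 (sole candidate).
(4,2) = 7 (sole candidate).
(4,7) = 1 (sole candidate).
(4,8) = 6 (sole candidate).
(6,5) = 3 (sole candidate).
(6,9) = 6 (sole candidate).
(7,1) = 3 (sole candidate).
(7,9) = 2 (sole candidate).
(8,4) = 9 (sole candidate).
(8,6) = 6 (sole candidate).
(8,9) = 3 (sole candidate).
(9,1) = 4 (sole candidate).
(9,3) = 7 (sole candidate).
(9,4) = 5 (sole candidate).
(1,6) = 1 (sole candidate).
(4,5) = 2 (sole candidate).
(4,9) = 8 (sole candidate).
(5,1) = 6 (sole candidate).
(5,3) = 5: row 5 has {1,2,4,6,8,9}; col 3 has {1,2,4,6,7,8,9}; region has {1,2,3,4,6,8} → only 5 remains.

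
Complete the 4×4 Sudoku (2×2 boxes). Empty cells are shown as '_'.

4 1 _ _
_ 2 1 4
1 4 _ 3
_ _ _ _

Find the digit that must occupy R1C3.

3

R1C4 = 2: row 1 has {1,4}; col 4 has {3,4}; box has {1,4} → only 2 remains.
R2C1 = 3: row 2 has {1,2,4}; col 1 has {1,4}; box has {1,2,4} → only 3 remains.
R3C3 = 2: row 3 has {1,3,4}; col 3 has {1}; box has {3} → only 2 remains.
R4C1 = 2: row 4 has {}; col 1 has {1,3,4}; box has {1,4} → only 2 remains.
R4C2 = 3: row 4 has {2}; col 2 has {1,2,4}; box has {1,2,4} → only 3 remains.
R4C3 = 4: row 4 has {2,3}; col 3 has {1,2}; box has {2,3} → only 4 remains.
R4C4 = 1: row 4 has {2,3,4}; col 4 has {2,3,4}; box has {2,3,4} → only 1 remains.
R1C3 = 3: row 1 has {1,2,4}; col 3 has {1,2,4}; box has {1,2,4} → only 3 remains.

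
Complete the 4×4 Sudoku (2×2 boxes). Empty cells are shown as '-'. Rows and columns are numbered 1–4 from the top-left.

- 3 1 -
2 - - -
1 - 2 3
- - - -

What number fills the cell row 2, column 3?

row 1, column 1 = 4 (sole candidate).
row 1, column 4 = 2 (sole candidate).
row 2, column 2 = 1 (sole candidate).
row 2, column 4 = 4 (sole candidate).
row 3, column 2 = 4 (sole candidate).
row 4, column 1 = 3 (sole candidate).
row 4, column 2 = 2 (sole candidate).
row 4, column 3 = 4 (sole candidate).
row 4, column 4 = 1 (sole candidate).
row 2, column 3 = 3: row 2 has {1,2,4}; col 3 has {1,2,4}; box has {1,2,4} → only 3 remains.

3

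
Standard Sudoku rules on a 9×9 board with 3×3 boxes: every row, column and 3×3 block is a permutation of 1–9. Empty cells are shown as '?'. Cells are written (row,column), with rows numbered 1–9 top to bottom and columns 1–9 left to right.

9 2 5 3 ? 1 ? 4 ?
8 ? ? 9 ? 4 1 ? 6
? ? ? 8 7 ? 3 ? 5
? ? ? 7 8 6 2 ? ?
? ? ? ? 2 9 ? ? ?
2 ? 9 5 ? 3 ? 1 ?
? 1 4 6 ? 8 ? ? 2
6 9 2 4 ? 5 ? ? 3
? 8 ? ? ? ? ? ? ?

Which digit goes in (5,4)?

1

(1,5) = 6 (sole candidate).
(2,5) = 5 (sole candidate).
(3,6) = 2 (sole candidate).
(3,8) = 9 (sole candidate).
(5,4) = 1: row 5 has {2,9}; col 4 has {3,4,5,6,7,8,9}; box has {2,3,5,6,7,8,9} → only 1 remains.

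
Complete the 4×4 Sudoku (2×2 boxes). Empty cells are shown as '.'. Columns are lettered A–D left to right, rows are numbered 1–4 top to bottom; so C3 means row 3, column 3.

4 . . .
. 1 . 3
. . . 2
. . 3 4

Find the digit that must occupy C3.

1

D1 = 1 (sole candidate).
A2 = 2 (sole candidate).
C2 = 4 (sole candidate).
C3 = 1: row 3 has {2}; col 3 has {3,4}; box has {2,3,4} → only 1 remains.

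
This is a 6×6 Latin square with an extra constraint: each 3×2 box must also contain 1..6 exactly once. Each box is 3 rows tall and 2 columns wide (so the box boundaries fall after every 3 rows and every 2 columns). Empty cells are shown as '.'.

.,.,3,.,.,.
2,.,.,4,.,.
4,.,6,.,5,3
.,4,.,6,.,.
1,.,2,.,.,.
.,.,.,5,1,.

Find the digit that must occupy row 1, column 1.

row 2, column 5 = 6 (sole candidate).
row 2, column 6 = 1 (sole candidate).
row 3, column 2 = 1 (sole candidate).
row 3, column 4 = 2 (sole candidate).
row 4, column 3 = 1 (sole candidate).
row 5, column 4 = 3 (sole candidate).
row 5, column 5 = 4 (sole candidate).
row 6, column 3 = 4 (sole candidate).
row 1, column 4 = 1 (sole candidate).
row 1, column 5 = 2 (sole candidate).
row 1, column 6 = 4 (sole candidate).
row 2, column 3 = 5 (sole candidate).
row 4, column 5 = 3 (sole candidate).
row 2, column 2 = 3 (sole candidate).
row 4, column 1 = 5 (sole candidate).
row 4, column 6 = 2 (sole candidate).
row 5, column 2 = 6 (sole candidate).
row 5, column 6 = 5 (sole candidate).
row 6, column 1 = 3 (sole candidate).
row 6, column 2 = 2 (sole candidate).
row 6, column 6 = 6 (sole candidate).
row 1, column 1 = 6: row 1 has {1,2,3,4}; col 1 has {1,2,3,4,5}; box has {1,2,3,4} → only 6 remains.

6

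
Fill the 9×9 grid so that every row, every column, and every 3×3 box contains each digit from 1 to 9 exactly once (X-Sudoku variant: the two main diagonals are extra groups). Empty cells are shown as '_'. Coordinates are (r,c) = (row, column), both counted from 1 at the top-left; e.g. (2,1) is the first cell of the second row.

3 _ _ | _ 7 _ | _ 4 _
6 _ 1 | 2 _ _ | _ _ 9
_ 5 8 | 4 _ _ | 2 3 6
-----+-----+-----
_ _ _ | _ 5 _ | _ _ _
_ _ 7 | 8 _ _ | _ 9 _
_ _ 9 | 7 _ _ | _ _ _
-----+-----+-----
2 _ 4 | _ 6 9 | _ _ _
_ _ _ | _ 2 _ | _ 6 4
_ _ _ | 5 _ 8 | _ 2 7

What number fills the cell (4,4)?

(1,3) = 2: row 1 has {3,4,7}; col 3 has {1,4,7,8,9}; box has {1,3,5,6,8} → only 2 remains.
(2,2) = 4: row 2 has {1,2,6,9}; col 2 has {5}; box has {1,2,3,5,6,8}; main diagonal has {3,6,7,8} → only 4 remains.
(3,6) = 1: row 3 has {2,3,4,5,6,8}; col 6 has {8,9}; box has {2,4,7} → only 1 remains.
(5,5) = 1: row 5 has {7,8,9}; col 5 has {2,5,6,7}; box has {5,7,8}; main diagonal has {3,4,6,7,8}; anti-diagonal has {2,4,7} → only 1 remains.
(6,6) = 2: row 6 has {7,9}; col 6 has {1,8,9}; box has {1,5,7,8}; main diagonal has {1,3,4,6,7,8} → only 2 remains.
(7,7) = 5: row 7 has {2,4,6,9}; col 7 has {2}; box has {2,4,6,7}; main diagonal has {1,2,3,4,6,7,8} → only 5 remains.
(9,1) = 9: row 9 has {2,5,7,8}; col 1 has {2,3,6}; box has {2,4}; anti-diagonal has {1,2,4,7} → only 9 remains.
(1,2) = 9: row 1 has {2,3,4,7}; col 2 has {4,5}; box has {1,2,3,4,5,6,8} → only 9 remains.
(1,4) = 6: row 1 has {2,3,4,7,9}; col 4 has {2,4,5,7,8}; box has {1,2,4,7} → only 6 remains.
(1,6) = 5: row 1 has {2,3,4,6,7,9}; col 6 has {1,2,8,9}; box has {1,2,4,6,7} → only 5 remains.
(1,9) = 8: row 1 has {2,3,4,5,6,7,9}; col 9 has {4,6,7,9}; box has {2,3,4,6,9}; anti-diagonal has {1,2,4,7,9} → only 8 remains.
(2,6) = 3: row 2 has {1,2,4,6,9}; col 6 has {1,2,5,8,9}; box has {1,2,4,5,6,7} → only 3 remains.
(2,7) = 7: row 2 has {1,2,3,4,6,9}; col 7 has {2,5}; box has {2,3,4,6,8,9} → only 7 remains.
(2,8) = 5: row 2 has {1,2,3,4,6,7,9}; col 8 has {2,3,4,6,9}; box has {2,3,4,6,7,8,9}; anti-diagonal has {1,2,4,7,8,9} → only 5 remains.
(3,1) = 7: row 3 has {1,2,3,4,5,6,8}; col 1 has {2,3,6,9}; box has {1,2,3,4,5,6,8,9} → only 7 remains.
(3,5) = 9: row 3 has {1,2,3,4,5,6,7,8}; col 5 has {1,2,5,6,7}; box has {1,2,3,4,5,6,7} → only 9 remains.
(4,4) = 9: row 4 has {5}; col 4 has {2,4,5,6,7,8}; box has {1,2,5,7,8}; main diagonal has {1,2,3,4,5,6,7,8} → only 9 remains.

9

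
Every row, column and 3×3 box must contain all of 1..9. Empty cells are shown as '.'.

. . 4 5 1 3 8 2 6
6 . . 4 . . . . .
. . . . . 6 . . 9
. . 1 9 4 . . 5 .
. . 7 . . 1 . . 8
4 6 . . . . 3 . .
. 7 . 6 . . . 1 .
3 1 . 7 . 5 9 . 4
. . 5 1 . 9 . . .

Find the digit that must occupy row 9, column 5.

row 1, column 2 = 9: row 1 has {1,2,3,4,5,6,8}; col 2 has {1,6,7}; box has {4,6} → only 9 remains.
row 1, column 1 = 7: row 1 has {1,2,3,4,5,6,8,9}; col 1 has {3,4,6}; box has {4,6,9} → only 7 remains.
row 2, column 5 = 9: in row 2, 9 can only go here (every other open cell in that row sees a 9).
row 4, column 2 = 3: in row 4, 3 can only go here (every other open cell in that row sees a 3).
row 4, column 7 = 6: in row 4, 6 can only go here (every other open cell in that row sees a 6).
row 5, column 5 = 6: in row 5, 6 can only go here (every other open cell in that row sees a 6).
row 5, column 4 = 3: in row 5, 3 can only go here (every other open cell in that row sees a 3).
row 6, column 9 = 1: in row 6, 1 can only go here (every other open cell in that row sees a 1).
row 6, column 5 = 5: in row 6, 5 can only go here (every other open cell in that row sees a 5).
row 2, column 7 = 1: in row 2, 1 can only go here (every other open cell in that row sees a 1).
row 3, column 1 = 1: in row 3, 1 can only go here (every other open cell in that row sees a 1).
row 7, column 6 = 4: in row 7, 4 can only go here (every other open cell in that row sees a 4).
row 9, column 2 = 4: in row 9, 4 can only go here (every other open cell in that row sees a 4).
row 9, column 8 = 6: in row 9, 6 can only go here (every other open cell in that row sees a 6).
row 8, column 8 = 8: row 8 has {1,3,4,5,7,9}; col 8 has {1,2,5,6}; box has {1,4,6,9} → only 8 remains.
row 8, column 5 = 2: row 8 has {1,3,4,5,7,8,9}; col 5 has {1,4,5,6,9}; box has {1,4,5,6,7,9} → only 2 remains.
row 8, column 3 = 6: row 8 has {1,2,3,4,5,7,8,9}; col 3 has {1,4,5,7}; box has {1,3,4,5,7} → only 6 remains.
row 5, column 1 = 5: in column 1, 5 can only go here (every other open cell in that column sees a 5).
row 5, column 2 = 2: row 5 has {1,3,5,6,7,8}; col 2 has {1,3,4,6,7,9}; box has {1,3,4,5,6,7} → only 2 remains.
row 5, column 7 = 4: row 5 has {1,2,3,5,6,7,8}; col 7 has {1,3,6,8,9}; box has {1,3,5,6,8} → only 4 remains.
row 5, column 8 = 9: row 5 has {1,2,3,4,5,6,7,8}; col 8 has {1,2,5,6,8}; box has {1,3,4,5,6,8} → only 9 remains.
row 6, column 8 = 7: row 6 has {1,3,4,5,6}; col 8 has {1,2,5,6,8,9}; box has {1,3,4,5,6,8,9} → only 7 remains.
row 2, column 8 = 3: row 2 has {1,4,6,9}; col 8 has {1,2,5,6,7,8,9}; box has {1,2,6,8,9} → only 3 remains.
row 3, column 8 = 4: row 3 has {1,6,9}; col 8 has {1,2,3,5,6,7,8,9}; box has {1,2,3,6,8,9} → only 4 remains.
row 4, column 1 = 8: row 4 has {1,3,4,5,6,9}; col 1 has {1,3,4,5,6,7}; box has {1,2,3,4,5,6,7} → only 8 remains.
row 4, column 9 = 2: row 4 has {1,3,4,5,6,8,9}; col 9 has {1,4,6,8,9}; box has {1,3,4,5,6,7,8,9} → only 2 remains.
row 6, column 3 = 9: row 6 has {1,3,4,5,6,7}; col 3 has {1,4,5,6,7}; box has {1,2,3,4,5,6,7,8} → only 9 remains.
row 9, column 1 = 2: row 9 has {1,4,5,6,9}; col 1 has {1,3,4,5,6,7,8}; box has {1,3,4,5,6,7} → only 2 remains.
row 9, column 7 = 7: row 9 has {1,2,4,5,6,9}; col 7 has {1,3,4,6,8,9}; box has {1,4,6,8,9} → only 7 remains.
row 9, column 9 = 3: row 9 has {1,2,4,5,6,7,9}; col 9 has {1,2,4,6,8,9}; box has {1,4,6,7,8,9} → only 3 remains.
row 3, column 7 = 5: row 3 has {1,4,6,9}; col 7 has {1,3,4,6,7,8,9}; box has {1,2,3,4,6,8,9} → only 5 remains.
row 4, column 6 = 7: row 4 has {1,2,3,4,5,6,8,9}; col 6 has {1,3,4,5,6,9}; box has {1,3,4,5,6,9} → only 7 remains.
row 7, column 1 = 9: row 7 has {1,4,6,7}; col 1 has {1,2,3,4,5,6,7,8}; box has {1,2,3,4,5,6,7} → only 9 remains.
row 7, column 3 = 8: row 7 has {1,4,6,7,9}; col 3 has {1,4,5,6,7,9}; box has {1,2,3,4,5,6,7,9} → only 8 remains.
row 7, column 5 = 3: row 7 has {1,4,6,7,8,9}; col 5 has {1,2,4,5,6,9}; box has {1,2,4,5,6,7,9} → only 3 remains.
row 7, column 7 = 2: row 7 has {1,3,4,6,7,8,9}; col 7 has {1,3,4,5,6,7,8,9}; box has {1,3,4,6,7,8,9} → only 2 remains.
row 7, column 9 = 5: row 7 has {1,2,3,4,6,7,8,9}; col 9 has {1,2,3,4,6,8,9}; box has {1,2,3,4,6,7,8,9} → only 5 remains.
row 9, column 5 = 8: row 9 has {1,2,3,4,5,6,7,9}; col 5 has {1,2,3,4,5,6,9}; box has {1,2,3,4,5,6,7,9} → only 8 remains.

8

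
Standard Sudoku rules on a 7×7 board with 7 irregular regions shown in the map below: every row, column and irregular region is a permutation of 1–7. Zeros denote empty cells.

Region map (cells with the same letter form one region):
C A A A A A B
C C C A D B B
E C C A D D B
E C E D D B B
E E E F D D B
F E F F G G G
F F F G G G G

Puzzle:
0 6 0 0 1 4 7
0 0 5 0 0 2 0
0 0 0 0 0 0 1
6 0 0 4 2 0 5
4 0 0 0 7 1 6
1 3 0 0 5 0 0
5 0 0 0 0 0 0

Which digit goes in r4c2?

7

r4c6 = 3 (sole candidate).
r5c3 = 2 (sole candidate).
r5c4 = 3 (sole candidate).
r1c3 = 3 (sole candidate).
r2c4 = 7 (sole candidate).
r2c7 = 4 (sole candidate).
r3c1 = 7 (sole candidate).
r4c3 = 1 (sole candidate).
r5c2 = 5 (sole candidate).
r6c7 = 2 (sole candidate).
r7c7 = 3 (sole candidate).
r1c1 = 2 (sole candidate).
r1c4 = 5 (sole candidate).
r2c1 = 3 (sole candidate).
r2c2 = 1 (sole candidate).
r2c5 = 6 (sole candidate).
r3c2 = 4 (sole candidate).
r3c3 = 6 (sole candidate).
r3c4 = 2 (sole candidate).
r3c5 = 3 (sole candidate).
r3c6 = 5 (sole candidate).
r4c2 = 7: row 4 has {1,2,3,4,5,6}; col 2 has {1,3,4,5,6}; region has {1,2,3,4,5,6} → only 7 remains.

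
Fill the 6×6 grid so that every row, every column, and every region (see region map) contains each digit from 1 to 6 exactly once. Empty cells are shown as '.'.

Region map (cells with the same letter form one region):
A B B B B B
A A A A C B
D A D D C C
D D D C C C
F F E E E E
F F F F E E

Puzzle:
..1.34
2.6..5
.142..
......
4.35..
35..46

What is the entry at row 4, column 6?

2

row 1, column 1 = 5 (sole candidate).
row 1, column 4 = 6 (sole candidate).
row 2, column 5 = 1 (sole candidate).
row 3, column 1 = 6 (sole candidate).
row 3, column 5 = 5 (sole candidate).
row 3, column 6 = 3 (sole candidate).
row 4, column 1 = 1 (sole candidate).
row 4, column 2 = 3 (sole candidate).
row 4, column 3 = 5 (sole candidate).
row 4, column 4 = 4 (sole candidate).
row 4, column 6 = 2: row 4 has {1,3,4,5}; col 6 has {3,4,5,6}; region has {1,3,4,5} → only 2 remains.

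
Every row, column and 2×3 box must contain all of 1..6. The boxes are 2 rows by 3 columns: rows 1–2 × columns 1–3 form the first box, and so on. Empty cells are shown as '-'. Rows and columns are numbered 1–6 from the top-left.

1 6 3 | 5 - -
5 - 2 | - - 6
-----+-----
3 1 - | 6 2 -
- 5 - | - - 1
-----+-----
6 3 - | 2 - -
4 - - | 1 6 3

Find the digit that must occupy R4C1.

R1C5 = 4 (sole candidate).
R1C6 = 2 (sole candidate).
R2C2 = 4 (sole candidate).
R2C4 = 3 (sole candidate).
R2C5 = 1 (sole candidate).
R3C3 = 4 (sole candidate).
R3C6 = 5 (sole candidate).
R4C1 = 2: row 4 has {1,5}; col 1 has {1,3,4,5,6}; box has {1,3,4,5} → only 2 remains.

2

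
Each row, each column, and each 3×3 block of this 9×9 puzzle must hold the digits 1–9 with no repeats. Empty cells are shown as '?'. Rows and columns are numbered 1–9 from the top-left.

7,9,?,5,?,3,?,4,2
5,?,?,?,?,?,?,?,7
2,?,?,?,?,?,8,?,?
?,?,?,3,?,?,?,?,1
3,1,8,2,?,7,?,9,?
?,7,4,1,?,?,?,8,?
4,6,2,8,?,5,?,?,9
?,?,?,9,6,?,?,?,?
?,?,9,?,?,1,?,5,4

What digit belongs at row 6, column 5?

5

row 9, column 1 = 8: row 9 has {1,4,5,9}; col 1 has {2,3,4,5,7}; box has {2,4,6,9} → only 8 remains.
row 9, column 2 = 3: row 9 has {1,4,5,8,9}; col 2 has {1,6,7,9}; box has {2,4,6,8,9} → only 3 remains.
row 9, column 4 = 7: row 9 has {1,3,4,5,8,9}; col 4 has {1,2,3,5,8,9}; box has {1,5,6,8,9} → only 7 remains.
row 9, column 5 = 2: row 9 has {1,3,4,5,7,8,9}; col 5 has {6}; box has {1,5,6,7,8,9} → only 2 remains.
row 9, column 7 = 6: row 9 has {1,2,3,4,5,7,8,9}; col 7 has {8}; box has {4,5,9} → only 6 remains.
row 1, column 7 = 1: row 1 has {2,3,4,5,7,9}; col 7 has {6,8}; box has {2,4,7,8} → only 1 remains.
row 3, column 2 = 4: row 3 has {2,8}; col 2 has {1,3,6,7,9}; box has {2,5,7,9} → only 4 remains.
row 3, column 4 = 6: row 3 has {2,4,8}; col 4 has {1,2,3,5,7,8,9}; box has {3,5} → only 6 remains.
row 3, column 6 = 9: row 3 has {2,4,6,8}; col 6 has {1,3,5,7}; box has {3,5,6} → only 9 remains.
row 3, column 8 = 3: row 3 has {2,4,6,8,9}; col 8 has {4,5,8,9}; box has {1,2,4,7,8} → only 3 remains.
row 3, column 9 = 5: row 3 has {2,3,4,6,8,9}; col 9 has {1,2,4,7,9}; box has {1,2,3,4,7,8} → only 5 remains.
row 5, column 9 = 6: row 5 has {1,2,3,7,8,9}; col 9 has {1,2,4,5,7,9}; box has {1,8,9} → only 6 remains.
row 6, column 6 = 6: row 6 has {1,4,7,8}; col 6 has {1,3,5,7,9}; box has {1,2,3,7} → only 6 remains.
row 6, column 9 = 3: row 6 has {1,4,6,7,8}; col 9 has {1,2,4,5,6,7,9}; box has {1,6,8,9} → only 3 remains.
row 7, column 5 = 3: row 7 has {2,4,5,6,8,9}; col 5 has {2,6}; box has {1,2,5,6,7,8,9} → only 3 remains.
row 7, column 7 = 7: row 7 has {2,3,4,5,6,8,9}; col 7 has {1,6,8}; box has {4,5,6,9} → only 7 remains.
row 7, column 8 = 1: row 7 has {2,3,4,5,6,7,8,9}; col 8 has {3,4,5,8,9}; box has {4,5,6,7,9} → only 1 remains.
row 8, column 1 = 1: row 8 has {6,9}; col 1 has {2,3,4,5,7,8}; box has {2,3,4,6,8,9} → only 1 remains.
row 8, column 2 = 5: row 8 has {1,6,9}; col 2 has {1,3,4,6,7,9}; box has {1,2,3,4,6,8,9} → only 5 remains.
row 8, column 3 = 7: row 8 has {1,5,6,9}; col 3 has {2,4,8,9}; box has {1,2,3,4,5,6,8,9} → only 7 remains.
row 8, column 6 = 4: row 8 has {1,5,6,7,9}; col 6 has {1,3,5,6,7,9}; box has {1,2,3,5,6,7,8,9} → only 4 remains.
row 8, column 8 = 2: row 8 has {1,4,5,6,7,9}; col 8 has {1,3,4,5,8,9}; box has {1,4,5,6,7,9} → only 2 remains.
row 8, column 9 = 8: row 8 has {1,2,4,5,6,7,9}; col 9 has {1,2,3,4,5,6,7,9}; box has {1,2,4,5,6,7,9} → only 8 remains.
row 1, column 3 = 6: row 1 has {1,2,3,4,5,7,9}; col 3 has {2,4,7,8,9}; box has {2,4,5,7,9} → only 6 remains.
row 1, column 5 = 8: row 1 has {1,2,3,4,5,6,7,9}; col 5 has {2,3,6}; box has {3,5,6,9} → only 8 remains.
row 2, column 2 = 8: row 2 has {5,7}; col 2 has {1,3,4,5,6,7,9}; box has {2,4,5,6,7,9} → only 8 remains.
row 2, column 4 = 4: row 2 has {5,7,8}; col 4 has {1,2,3,5,6,7,8,9}; box has {3,5,6,8,9} → only 4 remains.
row 2, column 5 = 1: row 2 has {4,5,7,8}; col 5 has {2,3,6,8}; box has {3,4,5,6,8,9} → only 1 remains.
row 2, column 6 = 2: row 2 has {1,4,5,7,8}; col 6 has {1,3,4,5,6,7,9}; box has {1,3,4,5,6,8,9} → only 2 remains.
row 2, column 7 = 9: row 2 has {1,2,4,5,7,8}; col 7 has {1,6,7,8}; box has {1,2,3,4,5,7,8} → only 9 remains.
row 2, column 8 = 6: row 2 has {1,2,4,5,7,8,9}; col 8 has {1,2,3,4,5,8,9}; box has {1,2,3,4,5,7,8,9} → only 6 remains.
row 3, column 3 = 1: row 3 has {2,3,4,5,6,8,9}; col 3 has {2,4,6,7,8,9}; box has {2,4,5,6,7,8,9} → only 1 remains.
row 3, column 5 = 7: row 3 has {1,2,3,4,5,6,8,9}; col 5 has {1,2,3,6,8}; box has {1,2,3,4,5,6,8,9} → only 7 remains.
row 4, column 2 = 2: row 4 has {1,3}; col 2 has {1,3,4,5,6,7,8,9}; box has {1,3,4,7,8} → only 2 remains.
row 4, column 3 = 5: row 4 has {1,2,3}; col 3 has {1,2,4,6,7,8,9}; box has {1,2,3,4,7,8} → only 5 remains.
row 4, column 6 = 8: row 4 has {1,2,3,5}; col 6 has {1,2,3,4,5,6,7,9}; box has {1,2,3,6,7} → only 8 remains.
row 4, column 7 = 4: row 4 has {1,2,3,5,8}; col 7 has {1,6,7,8,9}; box has {1,3,6,8,9} → only 4 remains.
row 4, column 8 = 7: row 4 has {1,2,3,4,5,8}; col 8 has {1,2,3,4,5,6,8,9}; box has {1,3,4,6,8,9} → only 7 remains.
row 5, column 7 = 5: row 5 has {1,2,3,6,7,8,9}; col 7 has {1,4,6,7,8,9}; box has {1,3,4,6,7,8,9} → only 5 remains.
row 6, column 1 = 9: row 6 has {1,3,4,6,7,8}; col 1 has {1,2,3,4,5,7,8}; box has {1,2,3,4,5,7,8} → only 9 remains.
row 6, column 5 = 5: row 6 has {1,3,4,6,7,8,9}; col 5 has {1,2,3,6,7,8}; box has {1,2,3,6,7,8} → only 5 remains.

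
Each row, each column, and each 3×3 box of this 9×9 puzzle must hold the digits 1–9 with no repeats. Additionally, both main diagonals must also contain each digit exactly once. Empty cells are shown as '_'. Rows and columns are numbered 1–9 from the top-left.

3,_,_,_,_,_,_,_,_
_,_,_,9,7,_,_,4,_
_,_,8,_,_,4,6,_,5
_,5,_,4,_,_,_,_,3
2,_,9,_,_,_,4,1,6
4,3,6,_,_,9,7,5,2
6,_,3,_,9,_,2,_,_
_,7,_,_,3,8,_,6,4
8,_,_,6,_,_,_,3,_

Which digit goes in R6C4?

R2C2 = 1 (sole candidate).
R2C9 = 8 (sole candidate).
R5C2 = 8 (sole candidate).
R5C5 = 5 (sole candidate).
R6C4 = 1: row 6 has {2,3,4,5,6,7,9}; col 4 has {4,6,9}; box has {4,5,9}; anti-diagonal has {3,4,5,6,7,8} → only 1 remains.

1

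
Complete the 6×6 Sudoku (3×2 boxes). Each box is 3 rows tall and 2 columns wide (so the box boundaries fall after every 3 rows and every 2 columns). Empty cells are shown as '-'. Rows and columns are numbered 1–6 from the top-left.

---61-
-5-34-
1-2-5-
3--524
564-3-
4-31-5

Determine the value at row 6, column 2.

2

row 1, column 1 = 2: row 1 has {1,6}; col 1 has {1,3,4,5}; box has {1,5} → only 2 remains.
row 1, column 3 = 5: row 1 has {1,2,6}; col 3 has {2,3,4}; box has {2,3,6} → only 5 remains.
row 1, column 6 = 3: row 1 has {1,2,5,6}; col 6 has {4,5}; box has {1,4,5} → only 3 remains.
row 2, column 1 = 6: row 2 has {3,4,5}; col 1 has {1,2,3,4,5}; box has {1,2,5} → only 6 remains.
row 2, column 3 = 1: row 2 has {3,4,5,6}; col 3 has {2,3,4,5}; box has {2,3,5,6} → only 1 remains.
row 2, column 6 = 2: row 2 has {1,3,4,5,6}; col 6 has {3,4,5}; box has {1,3,4,5} → only 2 remains.
row 3, column 4 = 4: row 3 has {1,2,5}; col 4 has {1,3,5,6}; box has {1,2,3,5,6} → only 4 remains.
row 3, column 6 = 6: row 3 has {1,2,4,5}; col 6 has {2,3,4,5}; box has {1,2,3,4,5} → only 6 remains.
row 4, column 2 = 1: row 4 has {2,3,4,5}; col 2 has {5,6}; box has {3,4,5,6} → only 1 remains.
row 4, column 3 = 6: row 4 has {1,2,3,4,5}; col 3 has {1,2,3,4,5}; box has {1,3,4,5} → only 6 remains.
row 5, column 4 = 2: row 5 has {3,4,5,6}; col 4 has {1,3,4,5,6}; box has {1,3,4,5,6} → only 2 remains.
row 5, column 6 = 1: row 5 has {2,3,4,5,6}; col 6 has {2,3,4,5,6}; box has {2,3,4,5} → only 1 remains.
row 6, column 2 = 2: row 6 has {1,3,4,5}; col 2 has {1,5,6}; box has {1,3,4,5,6} → only 2 remains.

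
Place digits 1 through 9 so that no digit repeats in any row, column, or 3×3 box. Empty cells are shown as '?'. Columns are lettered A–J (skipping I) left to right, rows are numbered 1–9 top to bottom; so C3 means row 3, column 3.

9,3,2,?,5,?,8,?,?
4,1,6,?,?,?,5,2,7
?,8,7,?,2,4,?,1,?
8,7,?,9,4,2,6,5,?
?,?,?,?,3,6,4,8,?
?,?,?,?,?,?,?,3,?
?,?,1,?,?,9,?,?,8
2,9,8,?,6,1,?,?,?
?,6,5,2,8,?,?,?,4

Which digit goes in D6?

8

F1 = 7: row 1 has {2,3,5,8,9}; col 6 has {1,2,4,6,9}; box has {2,4,5} → only 7 remains.
J1 = 6: row 1 has {2,3,5,7,8,9}; col 9 has {4,7,8}; box has {1,2,5,7,8} → only 6 remains.
E2 = 9: row 2 has {1,2,4,5,6,7}; col 5 has {2,3,4,5,6,8}; box has {2,4,5,7} → only 9 remains.
A3 = 5: row 3 has {1,2,4,7,8}; col 1 has {2,4,8,9}; box has {1,2,3,4,6,7,8,9} → only 5 remains.
C4 = 3: row 4 has {2,4,5,6,7,8,9}; col 3 has {1,2,5,6,7,8}; box has {7,8} → only 3 remains.
J4 = 1: row 4 has {2,3,4,5,6,7,8,9}; col 9 has {4,6,7,8}; box has {3,4,5,6,8} → only 1 remains.
A5 = 1: row 5 has {3,4,6,8}; col 1 has {2,4,5,8,9}; box has {3,7,8} → only 1 remains.
C5 = 9: row 5 has {1,3,4,6,8}; col 3 has {1,2,3,5,6,7,8}; box has {1,3,7,8} → only 9 remains.
J5 = 2: row 5 has {1,3,4,6,8,9}; col 9 has {1,4,6,7,8}; box has {1,3,4,5,6,8} → only 2 remains.
A6 = 6: row 6 has {3}; col 1 has {1,2,4,5,8,9}; box has {1,3,7,8,9} → only 6 remains.
C6 = 4: row 6 has {3,6}; col 3 has {1,2,3,5,6,7,8,9}; box has {1,3,6,7,8,9} → only 4 remains.
J6 = 9: row 6 has {3,4,6}; col 9 has {1,2,4,6,7,8}; box has {1,2,3,4,5,6,8} → only 9 remains.
B7 = 4: row 7 has {1,8,9}; col 2 has {1,3,6,7,8,9}; box has {1,2,5,6,8,9} → only 4 remains.
E7 = 7: row 7 has {1,4,8,9}; col 5 has {2,3,4,5,6,8,9}; box has {1,2,6,8,9} → only 7 remains.
H7 = 6: row 7 has {1,4,7,8,9}; col 8 has {1,2,3,5,8}; box has {4,8} → only 6 remains.
H8 = 7: row 8 has {1,2,6,8,9}; col 8 has {1,2,3,5,6,8}; box has {4,6,8} → only 7 remains.
F9 = 3: row 9 has {2,4,5,6,8}; col 6 has {1,2,4,6,7,9}; box has {1,2,6,7,8,9} → only 3 remains.
H9 = 9: row 9 has {2,3,4,5,6,8}; col 8 has {1,2,3,5,6,7,8}; box has {4,6,7,8} → only 9 remains.
D1 = 1: row 1 has {2,3,5,6,7,8,9}; col 4 has {2,9}; box has {2,4,5,7,9} → only 1 remains.
H1 = 4: row 1 has {1,2,3,5,6,7,8,9}; col 8 has {1,2,3,5,6,7,8,9}; box has {1,2,5,6,7,8} → only 4 remains.
F2 = 8: row 2 has {1,2,4,5,6,7,9}; col 6 has {1,2,3,4,6,7,9}; box has {1,2,4,5,7,9} → only 8 remains.
J3 = 3: row 3 has {1,2,4,5,7,8}; col 9 has {1,2,4,6,7,8,9}; box has {1,2,4,5,6,7,8} → only 3 remains.
B5 = 5: row 5 has {1,2,3,4,6,8,9}; col 2 has {1,3,4,6,7,8,9}; box has {1,3,4,6,7,8,9} → only 5 remains.
D5 = 7: row 5 has {1,2,3,4,5,6,8,9}; col 4 has {1,2,9}; box has {2,3,4,6,9} → only 7 remains.
B6 = 2: row 6 has {3,4,6,9}; col 2 has {1,3,4,5,6,7,8,9}; box has {1,3,4,5,6,7,8,9} → only 2 remains.
E6 = 1: row 6 has {2,3,4,6,9}; col 5 has {2,3,4,5,6,7,8,9}; box has {2,3,4,6,7,9} → only 1 remains.
F6 = 5: row 6 has {1,2,3,4,6,9}; col 6 has {1,2,3,4,6,7,8,9}; box has {1,2,3,4,6,7,9} → only 5 remains.
G6 = 7: row 6 has {1,2,3,4,5,6,9}; col 7 has {4,5,6,8}; box has {1,2,3,4,5,6,8,9} → only 7 remains.
A7 = 3: row 7 has {1,4,6,7,8,9}; col 1 has {1,2,4,5,6,8,9}; box has {1,2,4,5,6,8,9} → only 3 remains.
D7 = 5: row 7 has {1,3,4,6,7,8,9}; col 4 has {1,2,7,9}; box has {1,2,3,6,7,8,9} → only 5 remains.
G7 = 2: row 7 has {1,3,4,5,6,7,8,9}; col 7 has {4,5,6,7,8}; box has {4,6,7,8,9} → only 2 remains.
D8 = 4: row 8 has {1,2,6,7,8,9}; col 4 has {1,2,5,7,9}; box has {1,2,3,5,6,7,8,9} → only 4 remains.
G8 = 3: row 8 has {1,2,4,6,7,8,9}; col 7 has {2,4,5,6,7,8}; box has {2,4,6,7,8,9} → only 3 remains.
J8 = 5: row 8 has {1,2,3,4,6,7,8,9}; col 9 has {1,2,3,4,6,7,8,9}; box has {2,3,4,6,7,8,9} → only 5 remains.
A9 = 7: row 9 has {2,3,4,5,6,8,9}; col 1 has {1,2,3,4,5,6,8,9}; box has {1,2,3,4,5,6,8,9} → only 7 remains.
G9 = 1: row 9 has {2,3,4,5,6,7,8,9}; col 7 has {2,3,4,5,6,7,8}; box has {2,3,4,5,6,7,8,9} → only 1 remains.
D2 = 3: row 2 has {1,2,4,5,6,7,8,9}; col 4 has {1,2,4,5,7,9}; box has {1,2,4,5,7,8,9} → only 3 remains.
D3 = 6: row 3 has {1,2,3,4,5,7,8}; col 4 has {1,2,3,4,5,7,9}; box has {1,2,3,4,5,7,8,9} → only 6 remains.
G3 = 9: row 3 has {1,2,3,4,5,6,7,8}; col 7 has {1,2,3,4,5,6,7,8}; box has {1,2,3,4,5,6,7,8} → only 9 remains.
D6 = 8: row 6 has {1,2,3,4,5,6,7,9}; col 4 has {1,2,3,4,5,6,7,9}; box has {1,2,3,4,5,6,7,9} → only 8 remains.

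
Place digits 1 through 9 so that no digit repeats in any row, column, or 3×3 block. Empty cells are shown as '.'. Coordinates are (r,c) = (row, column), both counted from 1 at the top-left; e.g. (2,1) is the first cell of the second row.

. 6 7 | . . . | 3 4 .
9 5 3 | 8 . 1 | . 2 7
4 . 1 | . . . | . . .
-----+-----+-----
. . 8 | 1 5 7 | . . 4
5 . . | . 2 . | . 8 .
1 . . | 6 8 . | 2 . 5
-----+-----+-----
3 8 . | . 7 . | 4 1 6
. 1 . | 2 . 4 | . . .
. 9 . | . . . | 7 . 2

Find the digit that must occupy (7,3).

2

(1,5) = 9: row 1 has {3,4,6,7}; col 5 has {2,5,7,8}; box has {1,8} → only 9 remains.
(2,7) = 6: row 2 has {1,2,3,5,7,8,9}; col 7 has {2,3,4,7}; box has {2,3,4,7} → only 6 remains.
(3,2) = 2: row 3 has {1,4}; col 2 has {1,5,6,8,9}; box has {1,3,4,5,6,7,9} → only 2 remains.
(4,2) = 3: row 4 has {1,4,5,7,8}; col 2 has {1,2,5,6,8,9}; box has {1,5,8} → only 3 remains.
(4,7) = 9: row 4 has {1,3,4,5,7,8}; col 7 has {2,3,4,6,7}; box has {2,4,5,8} → only 9 remains.
(4,8) = 6: row 4 has {1,3,4,5,7,8,9}; col 8 has {1,2,4,8}; box has {2,4,5,8,9} → only 6 remains.
(5,7) = 1: row 5 has {2,5,8}; col 7 has {2,3,4,6,7,9}; box has {2,4,5,6,8,9} → only 1 remains.
(5,9) = 3: row 5 has {1,2,5,8}; col 9 has {2,4,5,6,7}; box has {1,2,4,5,6,8,9} → only 3 remains.
(6,8) = 7: row 6 has {1,2,5,6,8}; col 8 has {1,2,4,6,8}; box has {1,2,3,4,5,6,8,9} → only 7 remains.
(9,1) = 6: row 9 has {2,7,9}; col 1 has {1,3,4,5,9}; box has {1,3,8,9} → only 6 remains.
(1,1) = 8: row 1 has {3,4,6,7,9}; col 1 has {1,3,4,5,6,9}; box has {1,2,3,4,5,6,7,9} → only 8 remains.
(1,4) = 5: row 1 has {3,4,6,7,8,9}; col 4 has {1,2,6,8}; box has {1,8,9} → only 5 remains.
(1,6) = 2: row 1 has {3,4,5,6,7,8,9}; col 6 has {1,4,7}; box has {1,5,8,9} → only 2 remains.
(1,9) = 1: row 1 has {2,3,4,5,6,7,8,9}; col 9 has {2,3,4,5,6,7}; box has {2,3,4,6,7} → only 1 remains.
(2,5) = 4: row 2 has {1,2,3,5,6,7,8,9}; col 5 has {2,5,7,8,9}; box has {1,2,5,8,9} → only 4 remains.
(4,1) = 2: row 4 has {1,3,4,5,6,7,8,9}; col 1 has {1,3,4,5,6,8,9}; box has {1,3,5,8} → only 2 remains.
(5,6) = 9: row 5 has {1,2,3,5,8}; col 6 has {1,2,4,7}; box has {1,2,5,6,7,8} → only 9 remains.
(6,2) = 4: row 6 has {1,2,5,6,7,8}; col 2 has {1,2,3,5,6,8,9}; box has {1,2,3,5,8} → only 4 remains.
(6,3) = 9: row 6 has {1,2,4,5,6,7,8}; col 3 has {1,3,7,8}; box has {1,2,3,4,5,8} → only 9 remains.
(6,6) = 3: row 6 has {1,2,4,5,6,7,8,9}; col 6 has {1,2,4,7,9}; box has {1,2,5,6,7,8,9} → only 3 remains.
(7,4) = 9: row 7 has {1,3,4,6,7,8}; col 4 has {1,2,5,6,8}; box has {2,4,7} → only 9 remains.
(7,6) = 5: row 7 has {1,3,4,6,7,8,9}; col 6 has {1,2,3,4,7,9}; box has {2,4,7,9} → only 5 remains.
(8,1) = 7: row 8 has {1,2,4}; col 1 has {1,2,3,4,5,6,8,9}; box has {1,3,6,8,9} → only 7 remains.
(8,3) = 5: row 8 has {1,2,4,7}; col 3 has {1,3,7,8,9}; box has {1,3,6,7,8,9} → only 5 remains.
(8,7) = 8: row 8 has {1,2,4,5,7}; col 7 has {1,2,3,4,6,7,9}; box has {1,2,4,6,7} → only 8 remains.
(8,9) = 9: row 8 has {1,2,4,5,7,8}; col 9 has {1,2,3,4,5,6,7}; box has {1,2,4,6,7,8} → only 9 remains.
(9,3) = 4: row 9 has {2,6,7,9}; col 3 has {1,3,5,7,8,9}; box has {1,3,5,6,7,8,9} → only 4 remains.
(9,4) = 3: row 9 has {2,4,6,7,9}; col 4 has {1,2,5,6,8,9}; box has {2,4,5,7,9} → only 3 remains.
(9,5) = 1: row 9 has {2,3,4,6,7,9}; col 5 has {2,4,5,7,8,9}; box has {2,3,4,5,7,9} → only 1 remains.
(9,6) = 8: row 9 has {1,2,3,4,6,7,9}; col 6 has {1,2,3,4,5,7,9}; box has {1,2,3,4,5,7,9} → only 8 remains.
(9,8) = 5: row 9 has {1,2,3,4,6,7,8,9}; col 8 has {1,2,4,6,7,8}; box has {1,2,4,6,7,8,9} → only 5 remains.
(3,4) = 7: row 3 has {1,2,4}; col 4 has {1,2,3,5,6,8,9}; box has {1,2,4,5,8,9} → only 7 remains.
(3,6) = 6: row 3 has {1,2,4,7}; col 6 has {1,2,3,4,5,7,8,9}; box has {1,2,4,5,7,8,9} → only 6 remains.
(3,7) = 5: row 3 has {1,2,4,6,7}; col 7 has {1,2,3,4,6,7,8,9}; box has {1,2,3,4,6,7} → only 5 remains.
(3,8) = 9: row 3 has {1,2,4,5,6,7}; col 8 has {1,2,4,5,6,7,8}; box has {1,2,3,4,5,6,7} → only 9 remains.
(3,9) = 8: row 3 has {1,2,4,5,6,7,9}; col 9 has {1,2,3,4,5,6,7,9}; box has {1,2,3,4,5,6,7,9} → only 8 remains.
(5,2) = 7: row 5 has {1,2,3,5,8,9}; col 2 has {1,2,3,4,5,6,8,9}; box has {1,2,3,4,5,8,9} → only 7 remains.
(5,3) = 6: row 5 has {1,2,3,5,7,8,9}; col 3 has {1,3,4,5,7,8,9}; box has {1,2,3,4,5,7,8,9} → only 6 remains.
(5,4) = 4: row 5 has {1,2,3,5,6,7,8,9}; col 4 has {1,2,3,5,6,7,8,9}; box has {1,2,3,5,6,7,8,9} → only 4 remains.
(7,3) = 2: row 7 has {1,3,4,5,6,7,8,9}; col 3 has {1,3,4,5,6,7,8,9}; box has {1,3,4,5,6,7,8,9} → only 2 remains.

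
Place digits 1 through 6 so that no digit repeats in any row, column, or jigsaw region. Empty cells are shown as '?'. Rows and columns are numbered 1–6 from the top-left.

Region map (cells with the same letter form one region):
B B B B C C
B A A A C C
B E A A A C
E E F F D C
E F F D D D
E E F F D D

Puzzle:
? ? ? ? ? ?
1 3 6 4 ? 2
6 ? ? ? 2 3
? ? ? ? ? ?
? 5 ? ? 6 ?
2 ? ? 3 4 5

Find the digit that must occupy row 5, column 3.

row 2, column 5 = 5: row 2 has {1,2,3,4,6}; col 5 has {2,4,6}; region has {2,3} → only 5 remains.
row 5, column 6 = 1: row 5 has {5,6}; col 6 has {2,3,5}; region has {4,5,6} → only 1 remains.
row 6, column 3 = 1: row 6 has {2,3,4,5}; col 3 has {6}; region has {3,5} → only 1 remains.
row 1, column 5 = 1: row 1 has {}; col 5 has {2,4,5,6}; region has {2,3,5} → only 1 remains.
row 3, column 3 = 5: row 3 has {2,3,6}; col 3 has {1,6}; region has {2,3,4,6} → only 5 remains.
row 3, column 4 = 1: row 3 has {2,3,5,6}; col 4 has {3,4}; region has {2,3,4,5,6} → only 1 remains.
row 4, column 5 = 3: row 4 has {}; col 5 has {1,2,4,5,6}; region has {1,4,5,6} → only 3 remains.
row 5, column 4 = 2: row 5 has {1,5,6}; col 4 has {1,3,4}; region has {1,3,4,5,6} → only 2 remains.
row 6, column 2 = 6: row 6 has {1,2,3,4,5}; col 2 has {3,5}; region has {2} → only 6 remains.
row 1, column 4 = 5: row 1 has {1}; col 4 has {1,2,3,4}; region has {1,6} → only 5 remains.
row 3, column 2 = 4: row 3 has {1,2,3,5,6}; col 2 has {3,5,6}; region has {2,6} → only 4 remains.
row 4, column 1 = 5: row 4 has {3}; col 1 has {1,2,6}; region has {2,4,6} → only 5 remains.
row 4, column 2 = 1: row 4 has {3,5}; col 2 has {3,4,5,6}; region has {2,4,5,6} → only 1 remains.
row 4, column 4 = 6: row 4 has {1,3,5}; col 4 has {1,2,3,4,5}; region has {1,3,5} → only 6 remains.
row 4, column 6 = 4: row 4 has {1,3,5,6}; col 6 has {1,2,3,5}; region has {1,2,3,5} → only 4 remains.
row 5, column 1 = 3: row 5 has {1,2,5,6}; col 1 has {1,2,5,6}; region has {1,2,4,5,6} → only 3 remains.
row 5, column 3 = 4: row 5 has {1,2,3,5,6}; col 3 has {1,5,6}; region has {1,3,5,6} → only 4 remains.

4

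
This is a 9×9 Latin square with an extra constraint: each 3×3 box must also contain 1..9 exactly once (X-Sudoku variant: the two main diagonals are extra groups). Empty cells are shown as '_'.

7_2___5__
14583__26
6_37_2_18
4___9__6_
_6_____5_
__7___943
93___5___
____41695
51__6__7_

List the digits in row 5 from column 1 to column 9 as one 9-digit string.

369487251

row 1, column 5 = 1 (sole candidate).
row 1, column 8 = 3 (sole candidate).
row 2, column 6 = 9 (sole candidate).
row 2, column 7 = 7 (sole candidate).
row 3, column 2 = 9 (sole candidate).
row 3, column 5 = 5 (sole candidate).
row 3, column 7 = 4 (sole candidate).
row 5, column 5 = 8: row 5 has {5,6}; col 5 has {1,3,4,5,6,9}; box has {9}; main diagonal has {3,4,7,9}; anti-diagonal has {2,4,5} → only 8 remains.
row 6, column 5 = 2 (sole candidate).
row 6, column 6 = 6 (sole candidate).
row 7, column 3 = 6 (sole candidate).
row 7, column 4 = 2 (sole candidate).
row 7, column 5 = 7 (sole candidate).
row 7, column 7 = 1 (sole candidate).
row 7, column 8 = 8 (sole candidate).
row 7, column 9 = 4 (sole candidate).
row 8, column 2 = 7 (sole candidate).
row 8, column 3 = 8 (sole candidate).
row 8, column 4 = 3 (sole candidate).
row 9, column 3 = 4 (sole candidate).
row 9, column 4 = 9 (sole candidate).
row 9, column 6 = 8 (sole candidate).
row 9, column 9 = 2 (sole candidate).
row 1, column 2 = 8 (sole candidate).
row 1, column 6 = 4 (sole candidate).
row 1, column 9 = 9 (sole candidate).
row 4, column 3 = 1 (sole candidate).
row 4, column 4 = 5 (sole candidate).
row 4, column 6 = 3 (sole candidate).
row 4, column 9 = 7 (sole candidate).
row 5, column 3 = 9: row 5 has {5,6,8}; col 3 has {1,2,3,4,5,6,7,8}; box has {1,4,6,7} → only 9 remains.
row 5, column 6 = 7: row 5 has {5,6,8,9}; col 6 has {1,2,3,4,5,6,8,9}; box has {2,3,5,6,8,9} → only 7 remains.
row 5, column 7 = 2: row 5 has {5,6,7,8,9}; col 7 has {1,4,5,6,7,9}; box has {3,4,5,6,7,9} → only 2 remains.
row 5, column 9 = 1: row 5 has {2,5,6,7,8,9}; col 9 has {2,3,4,5,6,7,8,9}; box has {2,3,4,5,6,7,9} → only 1 remains.
row 6, column 1 = 8 (sole candidate).
row 6, column 2 = 5 (sole candidate).
row 6, column 4 = 1 (sole candidate).
row 8, column 1 = 2 (sole candidate).
row 9, column 7 = 3 (sole candidate).
row 1, column 4 = 6 (sole candidate).
row 4, column 2 = 2 (sole candidate).
row 4, column 7 = 8 (sole candidate).
row 5, column 1 = 3: row 5 has {1,2,5,6,7,8,9}; col 1 has {1,2,4,5,6,7,8,9}; box has {1,2,4,5,6,7,8,9} → only 3 remains.
row 5, column 4 = 4: row 5 has {1,2,3,5,6,7,8,9}; col 4 has {1,2,3,5,6,7,8,9}; box has {1,2,3,5,6,7,8,9} → only 4 remains.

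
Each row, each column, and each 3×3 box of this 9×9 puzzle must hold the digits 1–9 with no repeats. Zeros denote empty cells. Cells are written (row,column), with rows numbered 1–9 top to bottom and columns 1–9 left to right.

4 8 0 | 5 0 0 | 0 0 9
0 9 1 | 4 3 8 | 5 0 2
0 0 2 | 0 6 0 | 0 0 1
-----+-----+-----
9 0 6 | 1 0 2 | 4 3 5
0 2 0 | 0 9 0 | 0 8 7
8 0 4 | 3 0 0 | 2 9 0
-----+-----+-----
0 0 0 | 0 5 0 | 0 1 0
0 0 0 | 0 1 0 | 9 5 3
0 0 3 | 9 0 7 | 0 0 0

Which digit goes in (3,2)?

(1,3) = 7 (sole candidate).
(1,5) = 2 (sole candidate).
(1,6) = 1 (sole candidate).
(1,8) = 6 (sole candidate).
(2,1) = 6 (sole candidate).
(2,8) = 7 (sole candidate).
(3,4) = 7 (sole candidate).
(3,6) = 9 (sole candidate).
(3,8) = 4 (sole candidate).
(4,2) = 7 (sole candidate).
(4,5) = 8 (sole candidate).
(5,3) = 5 (sole candidate).
(5,4) = 6 (sole candidate).
(5,6) = 4 (sole candidate).
(5,7) = 1 (sole candidate).
(6,2) = 1 (sole candidate).
(6,5) = 7 (sole candidate).
(6,6) = 5 (sole candidate).
(6,9) = 6 (sole candidate).
(8,3) = 8 (sole candidate).
(8,4) = 2 (sole candidate).
(8,6) = 6 (sole candidate).
(9,5) = 4 (sole candidate).
(9,8) = 2 (sole candidate).
(9,9) = 8 (sole candidate).
(1,7) = 3 (sole candidate).
(3,7) = 8 (sole candidate).
(5,1) = 3 (sole candidate).
(7,3) = 9 (sole candidate).
(7,4) = 8 (sole candidate).
(7,6) = 3 (sole candidate).
(7,9) = 4 (sole candidate).
(8,1) = 7 (sole candidate).
(8,2) = 4 (sole candidate).
(9,7) = 6 (sole candidate).
(3,1) = 5 (sole candidate).
(3,2) = 3: row 3 has {1,2,4,5,6,7,8,9}; col 2 has {1,2,4,7,8,9}; box has {1,2,4,5,6,7,8,9} → only 3 remains.

3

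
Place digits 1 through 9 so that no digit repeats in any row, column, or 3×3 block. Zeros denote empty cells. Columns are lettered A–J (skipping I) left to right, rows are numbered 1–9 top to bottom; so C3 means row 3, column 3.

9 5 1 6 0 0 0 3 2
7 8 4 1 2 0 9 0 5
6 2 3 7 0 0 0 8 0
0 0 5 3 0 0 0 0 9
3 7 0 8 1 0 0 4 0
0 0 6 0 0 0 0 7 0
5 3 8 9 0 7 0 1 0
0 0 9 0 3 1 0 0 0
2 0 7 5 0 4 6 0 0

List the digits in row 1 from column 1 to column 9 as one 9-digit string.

F1 = 8: row 1 has {1,2,3,5,6,9}; col 6 has {1,4,7}; box has {1,2,6,7} → only 8 remains.
F2 = 3: row 2 has {1,2,4,5,7,8,9}; col 6 has {1,4,7,8}; box has {1,2,6,7,8} → only 3 remains.
H2 = 6: row 2 has {1,2,3,4,5,7,8,9}; col 8 has {1,3,4,7,8}; box has {2,3,5,8,9} → only 6 remains.
H4 = 2: row 4 has {3,5,9}; col 8 has {1,3,4,6,7,8}; box has {4,7,9} → only 2 remains.
C5 = 2: row 5 has {1,3,4,7,8}; col 3 has {1,3,4,5,6,7,8,9}; box has {3,5,6,7} → only 2 remains.
G5 = 5: row 5 has {1,2,3,4,7,8}; col 7 has {6,9}; box has {2,4,7,9} → only 5 remains.
J5 = 6: row 5 has {1,2,3,4,5,7,8}; col 9 has {2,5,9}; box has {2,4,5,7,9} → only 6 remains.
E7 = 6: row 7 has {1,3,5,7,8,9}; col 5 has {1,2,3}; box has {1,3,4,5,7,9} → only 6 remains.
J7 = 4: row 7 has {1,3,5,6,7,8,9}; col 9 has {2,5,6,9}; box has {1,6} → only 4 remains.
A8 = 4: row 8 has {1,3,9}; col 1 has {2,3,5,6,7,9}; box has {2,3,5,7,8,9} → only 4 remains.
B8 = 6: row 8 has {1,3,4,9}; col 2 has {2,3,5,7,8}; box has {2,3,4,5,7,8,9} → only 6 remains.
D8 = 2: row 8 has {1,3,4,6,9}; col 4 has {1,3,5,6,7,8,9}; box has {1,3,4,5,6,7,9} → only 2 remains.
H8 = 5: row 8 has {1,2,3,4,6,9}; col 8 has {1,2,3,4,6,7,8}; box has {1,4,6} → only 5 remains.
B9 = 1: row 9 has {2,4,5,6,7}; col 2 has {2,3,5,6,7,8}; box has {2,3,4,5,6,7,8,9} → only 1 remains.
E9 = 8: row 9 has {1,2,4,5,6,7}; col 5 has {1,2,3,6}; box has {1,2,3,4,5,6,7,9} → only 8 remains.
H9 = 9: row 9 has {1,2,4,5,6,7,8}; col 8 has {1,2,3,4,5,6,7,8}; box has {1,4,5,6} → only 9 remains.
J9 = 3: row 9 has {1,2,4,5,6,7,8,9}; col 9 has {2,4,5,6,9}; box has {1,4,5,6,9} → only 3 remains.
E1 = 4: row 1 has {1,2,3,5,6,8,9}; col 5 has {1,2,3,6,8}; box has {1,2,3,6,7,8} → only 4 remains.
G1 = 7: row 1 has {1,2,3,4,5,6,8,9}; col 7 has {5,6,9}; box has {2,3,5,6,8,9} → only 7 remains.

951648732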